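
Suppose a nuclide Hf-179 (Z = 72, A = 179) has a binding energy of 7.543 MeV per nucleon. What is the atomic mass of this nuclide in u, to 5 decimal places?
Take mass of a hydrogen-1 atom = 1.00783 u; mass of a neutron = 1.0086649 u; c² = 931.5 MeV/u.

Total binding energy = 179 × 7.543 = 1350.197 MeV
Mass defect = 1350.197 MeV / (931.5 MeV/u) = 1.4494868 u
Constituent mass = 72(1.00783) + 107(1.0086649) = 180.4909043 u
Atomic mass = 180.4909043 − 1.4494868 = 179.0414175 u ≈ 179.04142 u (to 5 decimal places)

179.04142 u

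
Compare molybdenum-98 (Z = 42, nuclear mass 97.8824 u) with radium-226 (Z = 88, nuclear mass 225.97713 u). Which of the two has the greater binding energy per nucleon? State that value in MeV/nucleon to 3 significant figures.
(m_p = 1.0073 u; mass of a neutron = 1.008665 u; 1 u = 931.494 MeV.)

molybdenum-98: Σm = 42(1.0073) + 56(1.008665) = 98.791840 u; Δm = 0.909440 u; E_B = 847.14 MeV; E_B/A = 8.644 MeV
radium-226: Σm = 88(1.0073) + 138(1.008665) = 227.838170 u; Δm = 1.861040 u; E_B = 1733.55 MeV; E_B/A = 7.671 MeV
molybdenum-98 has the higher binding energy per nucleon, so it is the more tightly bound nucleus.

molybdenum-98; 8.64 MeV/nucleon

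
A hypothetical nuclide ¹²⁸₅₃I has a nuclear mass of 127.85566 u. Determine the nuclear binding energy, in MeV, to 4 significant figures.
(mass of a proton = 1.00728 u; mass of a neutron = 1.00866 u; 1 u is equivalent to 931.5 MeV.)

Σm = 53·m_p + 75·m_n = 53.38584 + 75.64950 = 129.03534 u
Mass defect Δm = 129.03534 − 127.85566 = 1.17968 u
E_B = 1.17968 × 931.5 = 1098.87 MeV

1099 MeV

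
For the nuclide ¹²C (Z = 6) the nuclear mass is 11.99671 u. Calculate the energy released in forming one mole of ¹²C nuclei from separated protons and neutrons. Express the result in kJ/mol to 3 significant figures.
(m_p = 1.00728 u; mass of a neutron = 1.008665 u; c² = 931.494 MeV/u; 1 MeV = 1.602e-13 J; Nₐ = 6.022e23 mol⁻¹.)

8.89e+09 kJ/mol

Total constituent mass: 6 × 1.00728 + 6 × 1.008665 = 12.095670 u
Mass defect Δm = 12.095670 − 11.99671 = 0.098960 u
Converting to energy: 0.098960 u × 931.494 MeV/u = 92.1806 MeV
Per nucleus in joules: 92.1806 MeV × 1.602e-13 J/MeV = 1.4767e-11 J
Per mole: 1.4767e-11 J × 6.022e23 mol⁻¹ = 8.8927e+12 J/mol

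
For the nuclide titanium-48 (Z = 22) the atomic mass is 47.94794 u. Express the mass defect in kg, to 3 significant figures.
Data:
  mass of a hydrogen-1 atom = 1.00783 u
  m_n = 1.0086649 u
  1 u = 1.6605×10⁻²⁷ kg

7.47e-28 kg

Total constituent mass: 22 × 1.00783 + 26 × 1.0086649 = 48.3975474 u
Mass defect Δm = 48.3975474 − 47.94794 = 0.4496074 u
In SI units: 0.4496074 u × 1.6605×10⁻²⁷ kg/u = 7.4657e-28 kg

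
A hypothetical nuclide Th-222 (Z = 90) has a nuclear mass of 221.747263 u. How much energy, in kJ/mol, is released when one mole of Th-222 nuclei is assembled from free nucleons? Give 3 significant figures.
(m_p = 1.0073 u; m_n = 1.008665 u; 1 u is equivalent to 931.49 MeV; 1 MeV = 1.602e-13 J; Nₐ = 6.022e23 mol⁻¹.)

1.85e+11 kJ/mol

Z = 90, so N = A − Z = 222 − 90 = 132.
Σm = 90·m_p + 132·m_n = 90.6570 + 133.143780 = 223.800780 u
Mass defect Δm = 223.800780 − 221.747263 = 2.053517 u
Converting to energy: 2.053517 u × 931.49 MeV/u = 1912.83 MeV
Per nucleus in joules: 1912.83 MeV × 1.602e-13 J/MeV = 3.0644e-10 J
Per mole: 3.0644e-10 J × 6.022e23 mol⁻¹ = 1.8454e+14 J/mol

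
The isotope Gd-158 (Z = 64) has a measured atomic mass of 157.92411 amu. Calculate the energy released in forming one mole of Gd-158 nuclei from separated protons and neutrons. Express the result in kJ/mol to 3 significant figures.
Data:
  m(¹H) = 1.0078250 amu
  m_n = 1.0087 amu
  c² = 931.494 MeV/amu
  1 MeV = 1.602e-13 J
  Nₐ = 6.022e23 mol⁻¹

1.25e+11 kJ/mol

Σm = 64·m(¹H) + 94·m_n = 64.5008000 + 94.8178 = 159.3186000 amu
Δm = 159.3186000 − 157.92411 = 1.3944900 amu
Converting to energy: 1.3944900 amu × 931.494 MeV/amu = 1298.96 MeV
Per nucleus in joules: 1298.96 MeV × 1.602e-13 J/MeV = 2.0809e-10 J
Per mole: 2.0809e-10 J × 6.022e23 mol⁻¹ = 1.2531e+14 J/mol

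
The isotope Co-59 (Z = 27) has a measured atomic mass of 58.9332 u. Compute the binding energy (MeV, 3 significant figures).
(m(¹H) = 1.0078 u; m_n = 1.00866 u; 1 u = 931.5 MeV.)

With 27 protons and 32 neutrons (A = 59):
Mass of separated nucleons = 27(1.0078) + 32(1.00866) = 27.2106 + 32.27712 = 59.48772 u
Δm = 59.48772 − 58.9332 = 0.55452 u
E_B = 0.55452 × 931.5 = 516.535 MeV

517 MeV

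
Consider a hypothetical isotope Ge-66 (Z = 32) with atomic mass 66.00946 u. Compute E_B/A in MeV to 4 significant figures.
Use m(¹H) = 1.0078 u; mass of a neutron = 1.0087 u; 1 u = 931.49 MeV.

With 32 protons and 34 neutrons (A = 66):
Total constituent mass: 32 × 1.0078 + 34 × 1.0087 = 66.5454 u
Mass defect Δm = 66.5454 − 66.00946 = 0.53594 u
Converting to energy: 0.53594 u × 931.49 MeV/u = 499.223 MeV
Per nucleon: 499.223 / 66 = 7.564 MeV

7.564 MeV/nucleon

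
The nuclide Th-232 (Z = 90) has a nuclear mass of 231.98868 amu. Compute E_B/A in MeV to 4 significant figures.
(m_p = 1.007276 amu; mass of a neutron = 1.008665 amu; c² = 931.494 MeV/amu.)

7.615 MeV/nucleon

Z = 90, so N = A − Z = 232 − 90 = 142.
Total constituent mass: 90 × 1.007276 + 142 × 1.008665 = 233.885270 amu
Mass defect Δm = 233.885270 − 231.98868 = 1.896590 amu
Converting to energy: 1.896590 amu × 931.494 MeV/amu = 1766.66 MeV
Per nucleon: 1766.66 / 232 = 7.615 MeV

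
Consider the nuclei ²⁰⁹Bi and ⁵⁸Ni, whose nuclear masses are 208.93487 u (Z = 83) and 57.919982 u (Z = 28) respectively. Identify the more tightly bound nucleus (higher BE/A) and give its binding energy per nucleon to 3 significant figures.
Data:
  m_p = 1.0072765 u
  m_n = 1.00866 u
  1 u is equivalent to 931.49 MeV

²⁰⁹Bi: Σm = 83(1.0072765) + 126(1.00866) = 210.6951095 u; Δm = 1.7602395 u; E_B = 1639.6 MeV; E_B/A = 7.845 MeV
⁵⁸Ni: Σm = 28(1.0072765) + 30(1.00866) = 58.4635420 u; Δm = 0.5435600 u; E_B = 506.32 MeV; E_B/A = 8.730 MeV
⁵⁸Ni has the higher binding energy per nucleon, so it is the more tightly bound nucleus.

⁵⁸Ni; 8.73 MeV/nucleon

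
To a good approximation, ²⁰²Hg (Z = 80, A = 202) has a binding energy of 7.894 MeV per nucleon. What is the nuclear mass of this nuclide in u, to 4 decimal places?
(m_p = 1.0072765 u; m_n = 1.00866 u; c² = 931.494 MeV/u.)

201.9268 u

Total binding energy = 202 × 7.894 = 1594.588 MeV
Mass defect = 1594.588 MeV / (931.494 MeV/u) = 1.711861 u
Constituent mass = 80(1.0072765) + 122(1.00866) = 203.6386400 u
Nuclear mass = 203.6386400 − 1.711861 = 201.9267790 u ≈ 201.9268 u (to 4 decimal places)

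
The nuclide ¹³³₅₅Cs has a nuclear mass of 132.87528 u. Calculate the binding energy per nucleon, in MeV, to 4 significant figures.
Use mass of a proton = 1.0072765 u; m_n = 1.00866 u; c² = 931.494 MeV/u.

8.407 MeV/nucleon

Mass of separated nucleons = 55(1.0072765) + 78(1.00866) = 55.4002075 + 78.67548 = 134.0756875 u
Mass defect Δm = 134.0756875 − 132.87528 = 1.2004075 u
Binding energy = Δm·c² = 1.2004075 × 931.494 MeV/u = 1118.17 MeV
Dividing by A = 133 gives 8.407 MeV per nucleon.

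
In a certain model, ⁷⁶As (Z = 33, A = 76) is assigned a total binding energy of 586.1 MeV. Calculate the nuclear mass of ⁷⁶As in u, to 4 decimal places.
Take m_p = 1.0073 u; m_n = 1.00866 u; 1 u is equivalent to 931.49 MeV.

Mass defect = 586.1 MeV / (931.49 MeV/u) = 0.629207 u
Constituent mass = 33(1.0073) + 43(1.00866) = 76.61328 u
Nuclear mass = 76.61328 − 0.629207 = 75.984073 u ≈ 75.9841 u (to 4 decimal places)

75.9841 u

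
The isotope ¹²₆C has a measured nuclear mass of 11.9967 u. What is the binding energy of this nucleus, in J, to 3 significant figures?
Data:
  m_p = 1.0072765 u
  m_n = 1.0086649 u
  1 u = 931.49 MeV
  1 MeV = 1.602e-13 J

1.48e-11 J

Z = 6, so N = A − Z = 12 − 6 = 6.
Σm = 6·m_p + 6·m_n = 6.0436590 + 6.0519894 = 12.0956484 u
Δm = 12.0956484 − 11.9967 = 0.0989484 u
E_B = 0.0989484 × 931.49 = 92.1694 MeV
In joules: 92.1694 MeV × 1.602e-13 J/MeV = 1.4766e-11 J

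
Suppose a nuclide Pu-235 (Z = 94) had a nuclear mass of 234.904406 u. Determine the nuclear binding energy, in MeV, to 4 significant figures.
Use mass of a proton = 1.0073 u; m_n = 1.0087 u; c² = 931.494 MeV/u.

1871 MeV

The nucleus contains 94 protons and 235 − 94 = 141 neutrons.
Mass of separated nucleons = 94(1.0073) + 141(1.0087) = 94.6862 + 142.2267 = 236.9129 u
Mass defect Δm = 236.9129 − 234.904406 = 2.008494 u
Binding energy = Δm·c² = 2.008494 × 931.494 MeV/u = 1870.90 MeV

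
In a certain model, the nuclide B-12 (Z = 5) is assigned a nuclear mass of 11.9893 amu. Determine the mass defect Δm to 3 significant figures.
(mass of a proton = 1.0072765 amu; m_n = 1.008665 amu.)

Mass of separated nucleons = 5(1.0072765) + 7(1.008665) = 5.0363825 + 7.060655 = 12.0970375 amu
Mass defect Δm = 12.0970375 − 11.9893 = 0.1077375 amu

0.108 amu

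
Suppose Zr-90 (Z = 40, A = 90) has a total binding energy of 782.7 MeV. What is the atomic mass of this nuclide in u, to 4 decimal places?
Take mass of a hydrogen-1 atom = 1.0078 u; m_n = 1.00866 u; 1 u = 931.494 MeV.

89.9047 u

Mass defect = 782.7 MeV / (931.494 MeV/u) = 0.840263 u
Constituent mass = 40(1.0078) + 50(1.00866) = 90.74500 u
Atomic mass = 90.74500 − 0.840263 = 89.904737 u ≈ 89.9047 u (to 4 decimal places)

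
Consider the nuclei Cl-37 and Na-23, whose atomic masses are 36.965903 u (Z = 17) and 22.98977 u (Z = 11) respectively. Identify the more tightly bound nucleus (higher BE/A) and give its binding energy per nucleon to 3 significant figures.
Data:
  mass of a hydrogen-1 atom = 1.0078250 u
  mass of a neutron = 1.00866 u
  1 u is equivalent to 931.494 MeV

Cl-37: Σm = 17(1.0078250) + 20(1.00866) = 37.3062250 u; Δm = 0.3403220 u; E_B = 317.01 MeV; E_B/A = 8.568 MeV
Na-23: Σm = 11(1.0078250) + 12(1.00866) = 23.1899950 u; Δm = 0.2002250 u; E_B = 186.51 MeV; E_B/A = 8.109 MeV
Cl-37 has the higher binding energy per nucleon, so it is the more tightly bound nucleus.

Cl-37; 8.57 MeV/nucleon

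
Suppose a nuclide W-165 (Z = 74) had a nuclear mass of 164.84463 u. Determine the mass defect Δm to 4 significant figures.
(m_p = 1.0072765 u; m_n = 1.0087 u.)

1.486 u

The nucleus contains 74 protons and 165 − 74 = 91 neutrons.
Total constituent mass: 74 × 1.0072765 + 91 × 1.0087 = 166.3301610 u
Mass defect Δm = 166.3301610 − 164.84463 = 1.4855310 u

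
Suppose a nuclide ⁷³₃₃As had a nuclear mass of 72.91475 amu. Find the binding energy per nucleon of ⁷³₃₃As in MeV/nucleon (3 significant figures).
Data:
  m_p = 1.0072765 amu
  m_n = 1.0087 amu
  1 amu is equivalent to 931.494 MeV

Σm = 33·m_p + 40·m_n = 33.2401245 + 40.3480 = 73.5881245 amu
Mass defect Δm = 73.5881245 − 72.91475 = 0.6733745 amu
Binding energy = Δm·c² = 0.6733745 × 931.494 MeV/amu = 627.244 MeV
Per nucleon: 627.244 / 73 = 8.592 MeV

8.59 MeV/nucleon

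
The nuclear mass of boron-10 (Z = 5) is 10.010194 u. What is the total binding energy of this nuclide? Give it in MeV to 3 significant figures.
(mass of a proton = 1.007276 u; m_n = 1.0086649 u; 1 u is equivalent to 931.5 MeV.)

64.7 MeV

With 5 protons and 5 neutrons (A = 10):
Mass of separated nucleons = 5(1.007276) + 5(1.0086649) = 5.036380 + 5.0433245 = 10.0797045 u
Δm = 10.0797045 − 10.010194 = 0.0695105 u
Converting to energy: 0.0695105 u × 931.5 MeV/u = 64.7490 MeV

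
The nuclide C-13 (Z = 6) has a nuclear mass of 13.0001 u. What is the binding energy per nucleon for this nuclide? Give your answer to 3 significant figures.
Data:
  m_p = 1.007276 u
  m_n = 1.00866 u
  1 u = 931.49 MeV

With 6 protons and 7 neutrons (A = 13):
Total constituent mass: 6 × 1.007276 + 7 × 1.00866 = 13.104276 u
Mass defect Δm = 13.104276 − 13.0001 = 0.104176 u
E_B = 0.104176 × 931.49 = 97.0389 MeV
Per nucleon: 97.0389 / 13 = 7.4645 MeV

7.46 MeV/nucleon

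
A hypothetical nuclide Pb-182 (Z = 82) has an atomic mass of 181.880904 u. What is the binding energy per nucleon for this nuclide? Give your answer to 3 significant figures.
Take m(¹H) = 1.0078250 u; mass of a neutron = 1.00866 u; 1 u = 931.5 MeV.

8.33 MeV/nucleon

Mass of separated nucleons = 82(1.0078250) + 100(1.00866) = 82.6416500 + 100.86600 = 183.5076500 u
The mass defect is 183.5076500 − 181.880904 = 1.6267460 u.
Converting to energy: 1.6267460 u × 931.5 MeV/u = 1515.31 MeV
Per nucleon: 1515.31 / 182 = 8.326 MeV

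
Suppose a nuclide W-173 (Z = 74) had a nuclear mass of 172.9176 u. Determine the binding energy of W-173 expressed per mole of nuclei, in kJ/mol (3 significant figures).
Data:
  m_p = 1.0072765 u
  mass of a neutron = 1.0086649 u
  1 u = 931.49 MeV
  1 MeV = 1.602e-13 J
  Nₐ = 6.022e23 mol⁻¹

With 74 protons and 99 neutrons (A = 173):
Mass of separated nucleons = 74(1.0072765) + 99(1.0086649) = 74.5384610 + 99.8578251 = 174.3962861 u
The mass defect is 174.3962861 − 172.9176 = 1.4786861 u.
Binding energy = Δm·c² = 1.4786861 × 931.49 MeV/u = 1377.38 MeV
Per nucleus in joules: 1377.38 MeV × 1.602e-13 J/MeV = 2.2066e-10 J
Per mole: 2.2066e-10 J × 6.022e23 mol⁻¹ = 1.3288e+14 J/mol

1.33e+11 kJ/mol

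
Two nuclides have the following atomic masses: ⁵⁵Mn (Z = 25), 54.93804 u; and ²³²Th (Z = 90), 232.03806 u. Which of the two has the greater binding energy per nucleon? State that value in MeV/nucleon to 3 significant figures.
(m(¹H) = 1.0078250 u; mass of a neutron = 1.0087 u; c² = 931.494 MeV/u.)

⁵⁵Mn: Σm = 25(1.0078250) + 30(1.0087) = 55.4566250 u; Δm = 0.5185850 u; E_B = 483.06 MeV; E_B/A = 8.783 MeV
²³²Th: Σm = 90(1.0078250) + 142(1.0087) = 233.9396500 u; Δm = 1.9015900 u; E_B = 1771.3197 MeV; E_B/A = 7.634999 MeV
⁵⁵Mn has the higher binding energy per nucleon, so it is the more tightly bound nucleus.

⁵⁵Mn; 8.78 MeV/nucleon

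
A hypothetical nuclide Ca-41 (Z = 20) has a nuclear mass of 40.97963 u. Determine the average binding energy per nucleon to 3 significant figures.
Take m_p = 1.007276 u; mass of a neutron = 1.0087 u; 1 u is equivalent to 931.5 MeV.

7.92 MeV/nucleon

Z = 20, so N = A − Z = 41 − 20 = 21.
Total constituent mass: 20 × 1.007276 + 21 × 1.0087 = 41.328220 u
Mass defect Δm = 41.328220 − 40.97963 = 0.348590 u
Binding energy = Δm·c² = 0.348590 × 931.5 MeV/u = 324.712 MeV
BE/A = 324.712 MeV / 41 = 7.920 MeV/nucleon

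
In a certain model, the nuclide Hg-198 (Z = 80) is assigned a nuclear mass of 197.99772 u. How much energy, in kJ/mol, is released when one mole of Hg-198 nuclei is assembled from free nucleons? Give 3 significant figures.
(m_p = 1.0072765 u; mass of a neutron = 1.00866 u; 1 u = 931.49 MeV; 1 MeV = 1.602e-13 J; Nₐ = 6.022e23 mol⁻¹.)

1.44e+11 kJ/mol

The nucleus contains 80 protons and 198 − 80 = 118 neutrons.
Total constituent mass: 80 × 1.0072765 + 118 × 1.00866 = 199.6040000 u
The mass defect is 199.6040000 − 197.99772 = 1.6062800 u.
Converting to energy: 1.6062800 u × 931.49 MeV/u = 1496.23 MeV
Per nucleus in joules: 1496.23 MeV × 1.602e-13 J/MeV = 2.3970e-10 J
Per mole: 2.3970e-10 J × 6.022e23 mol⁻¹ = 1.4435e+14 J/mol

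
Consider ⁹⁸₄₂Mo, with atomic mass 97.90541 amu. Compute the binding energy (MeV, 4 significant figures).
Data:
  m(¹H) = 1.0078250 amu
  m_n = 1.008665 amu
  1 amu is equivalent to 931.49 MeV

846.2 MeV

With 42 protons and 56 neutrons (A = 98):
Mass of separated nucleons = 42(1.0078250) + 56(1.008665) = 42.3286500 + 56.485240 = 98.8138900 amu
The mass defect is 98.8138900 − 97.90541 = 0.9084800 amu.
Converting to energy: 0.9084800 amu × 931.49 MeV/amu = 846.240 MeV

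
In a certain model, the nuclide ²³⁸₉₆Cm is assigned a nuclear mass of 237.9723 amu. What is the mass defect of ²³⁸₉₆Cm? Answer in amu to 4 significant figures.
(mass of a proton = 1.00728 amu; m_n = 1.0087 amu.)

The nucleus contains 96 protons and 238 − 96 = 142 neutrons.
Mass of separated nucleons = 96(1.00728) + 142(1.0087) = 96.69888 + 143.2354 = 239.93428 amu
The mass defect is 239.93428 − 237.9723 = 1.96198 amu.

1.962 amu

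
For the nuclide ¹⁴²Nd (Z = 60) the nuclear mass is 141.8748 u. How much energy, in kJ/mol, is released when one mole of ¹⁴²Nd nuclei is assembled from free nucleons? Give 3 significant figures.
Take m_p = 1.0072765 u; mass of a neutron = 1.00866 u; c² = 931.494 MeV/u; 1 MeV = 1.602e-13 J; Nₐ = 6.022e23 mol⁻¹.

1.14e+11 kJ/mol

Z = 60, so N = A − Z = 142 − 60 = 82.
Mass of separated nucleons = 60(1.0072765) + 82(1.00866) = 60.4365900 + 82.71012 = 143.1467100 u
Mass defect Δm = 143.1467100 − 141.8748 = 1.2719100 u
Converting to energy: 1.2719100 u × 931.494 MeV/u = 1184.78 MeV
Per nucleus in joules: 1184.78 MeV × 1.602e-13 J/MeV = 1.8980e-10 J
Per mole: 1.8980e-10 J × 6.022e23 mol⁻¹ = 1.1430e+14 J/mol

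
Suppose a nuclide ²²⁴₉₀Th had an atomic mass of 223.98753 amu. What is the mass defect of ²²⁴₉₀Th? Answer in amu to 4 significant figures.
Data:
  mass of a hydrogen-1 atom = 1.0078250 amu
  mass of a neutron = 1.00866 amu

1.877 amu

The nucleus contains 90 protons and 224 − 90 = 134 neutrons.
Mass of separated nucleons = 90(1.0078250) + 134(1.00866) = 90.7042500 + 135.16044 = 225.8646900 amu
The mass defect is 225.8646900 − 223.98753 = 1.8771600 amu.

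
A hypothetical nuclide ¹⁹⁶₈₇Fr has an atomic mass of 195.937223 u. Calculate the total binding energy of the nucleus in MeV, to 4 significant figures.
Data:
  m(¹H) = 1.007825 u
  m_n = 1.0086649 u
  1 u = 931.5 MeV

Z = 87, so N = A − Z = 196 − 87 = 109.
Σm = 87·m(¹H) + 109·m_n = 87.680775 + 109.9444741 = 197.6252491 u
The mass defect is 197.6252491 − 195.937223 = 1.6880261 u.
Binding energy = Δm·c² = 1.6880261 × 931.5 MeV/u = 1572.40 MeV

1572 MeV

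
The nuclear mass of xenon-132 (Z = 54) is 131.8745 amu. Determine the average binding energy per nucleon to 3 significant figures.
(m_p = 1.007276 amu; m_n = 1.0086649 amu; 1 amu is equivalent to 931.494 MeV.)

With 54 protons and 78 neutrons (A = 132):
Σm = 54·m_p + 78·m_n = 54.392904 + 78.6758622 = 133.0687662 amu
Mass defect Δm = 133.0687662 − 131.8745 = 1.1942662 amu
Binding energy = Δm·c² = 1.1942662 × 931.494 MeV/amu = 1112.45 MeV
BE/A = 1112.45 MeV / 132 = 8.428 MeV/nucleon

8.43 MeV/nucleon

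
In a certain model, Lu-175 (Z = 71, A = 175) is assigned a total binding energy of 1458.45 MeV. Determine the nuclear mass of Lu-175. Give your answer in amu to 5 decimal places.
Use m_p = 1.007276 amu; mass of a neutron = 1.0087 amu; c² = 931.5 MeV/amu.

Mass defect = 1458.45 MeV / (931.5 MeV/amu) = 1.5657005 amu
Constituent mass = 71(1.007276) + 104(1.0087) = 176.421396 amu
Nuclear mass = 176.421396 − 1.5657005 = 174.8556955 amu ≈ 174.85570 amu (to 5 decimal places)

174.85570 amu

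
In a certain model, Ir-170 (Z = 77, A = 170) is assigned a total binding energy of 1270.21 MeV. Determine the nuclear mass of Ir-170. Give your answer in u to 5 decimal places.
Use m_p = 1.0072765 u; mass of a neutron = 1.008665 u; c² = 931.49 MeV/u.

Mass defect = 1270.21 MeV / (931.49 MeV/u) = 1.3636325 u
Constituent mass = 77(1.0072765) + 93(1.008665) = 171.3661355 u
Nuclear mass = 171.3661355 − 1.3636325 = 170.0025030 u ≈ 170.00250 u (to 5 decimal places)

170.00250 u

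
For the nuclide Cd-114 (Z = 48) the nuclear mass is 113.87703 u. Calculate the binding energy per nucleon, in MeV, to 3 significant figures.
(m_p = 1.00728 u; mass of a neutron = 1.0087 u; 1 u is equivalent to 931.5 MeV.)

8.55 MeV/nucleon

The nucleus contains 48 protons and 114 − 48 = 66 neutrons.
Σm = 48·m_p + 66·m_n = 48.34944 + 66.5742 = 114.92364 u
The mass defect is 114.92364 − 113.87703 = 1.04661 u.
Binding energy = Δm·c² = 1.04661 × 931.5 MeV/u = 974.917 MeV
Dividing by A = 114 gives 8.552 MeV per nucleon.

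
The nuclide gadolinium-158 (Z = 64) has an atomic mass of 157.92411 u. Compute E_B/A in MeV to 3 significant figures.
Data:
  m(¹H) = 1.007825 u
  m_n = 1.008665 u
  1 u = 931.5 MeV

With 64 protons and 94 neutrons (A = 158):
Mass of separated nucleons = 64(1.007825) + 94(1.008665) = 64.500800 + 94.814510 = 159.315310 u
Δm = 159.315310 − 157.92411 = 1.391200 u
Binding energy = Δm·c² = 1.391200 × 931.5 MeV/u = 1295.90 MeV
Per nucleon: 1295.90 / 158 = 8.202 MeV

8.20 MeV/nucleon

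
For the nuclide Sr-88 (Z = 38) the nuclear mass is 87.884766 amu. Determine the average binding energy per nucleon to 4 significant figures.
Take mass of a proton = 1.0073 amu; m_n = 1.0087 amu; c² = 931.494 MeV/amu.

Z = 38, so N = A − Z = 88 − 38 = 50.
Total constituent mass: 38 × 1.0073 + 50 × 1.0087 = 88.7124 amu
Δm = 88.7124 − 87.884766 = 0.827634 amu
Binding energy = Δm·c² = 0.827634 × 931.494 MeV/amu = 770.936 MeV
BE/A = 770.936 MeV / 88 = 8.761 MeV/nucleon

8.761 MeV/nucleon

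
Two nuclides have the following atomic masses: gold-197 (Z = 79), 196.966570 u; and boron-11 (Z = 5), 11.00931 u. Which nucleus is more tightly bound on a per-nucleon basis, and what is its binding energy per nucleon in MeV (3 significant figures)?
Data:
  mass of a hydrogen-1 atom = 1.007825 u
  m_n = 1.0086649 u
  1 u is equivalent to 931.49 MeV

gold-197: Σm = 79(1.007825) + 118(1.0086649) = 198.6406332 u; Δm = 1.6740632 u; E_B = 1559.4 MeV; E_B/A = 7.916 MeV
boron-11: Σm = 5(1.007825) + 6(1.0086649) = 11.0911144 u; Δm = 0.0818044 u; E_B = 76.200 MeV; E_B/A = 6.927 MeV
gold-197 has the higher binding energy per nucleon, so it is the more tightly bound nucleus.

gold-197; 7.92 MeV/nucleon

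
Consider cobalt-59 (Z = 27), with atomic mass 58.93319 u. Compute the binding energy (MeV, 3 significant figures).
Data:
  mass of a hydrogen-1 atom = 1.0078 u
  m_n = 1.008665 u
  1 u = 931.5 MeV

517 MeV

Mass of separated nucleons = 27(1.0078) + 32(1.008665) = 27.2106 + 32.277280 = 59.487880 u
Δm = 59.487880 − 58.93319 = 0.554690 u
Binding energy = Δm·c² = 0.554690 × 931.5 MeV/u = 516.694 MeV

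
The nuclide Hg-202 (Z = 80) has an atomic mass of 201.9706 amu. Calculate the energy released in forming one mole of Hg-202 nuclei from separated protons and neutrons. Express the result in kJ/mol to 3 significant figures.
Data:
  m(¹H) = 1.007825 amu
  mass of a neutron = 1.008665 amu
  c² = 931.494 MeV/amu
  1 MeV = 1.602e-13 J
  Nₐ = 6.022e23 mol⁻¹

1.54e+11 kJ/mol

Total constituent mass: 80 × 1.007825 + 122 × 1.008665 = 203.683130 amu
The mass defect is 203.683130 − 201.9706 = 1.712530 amu.
Converting to energy: 1.712530 amu × 931.494 MeV/amu = 1595.21 MeV
Per nucleus in joules: 1595.21 MeV × 1.602e-13 J/MeV = 2.5555e-10 J
Per mole: 2.5555e-10 J × 6.022e23 mol⁻¹ = 1.5389e+14 J/mol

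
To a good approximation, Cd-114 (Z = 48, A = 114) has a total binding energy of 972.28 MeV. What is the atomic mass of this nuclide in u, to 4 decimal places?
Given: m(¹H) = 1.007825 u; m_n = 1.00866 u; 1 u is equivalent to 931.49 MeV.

Mass defect = 972.28 MeV / (931.49 MeV/u) = 1.043790 u
Constituent mass = 48(1.007825) + 66(1.00866) = 114.947160 u
Atomic mass = 114.947160 − 1.043790 = 113.903370 u ≈ 113.9034 u (to 4 decimal places)

113.9034 u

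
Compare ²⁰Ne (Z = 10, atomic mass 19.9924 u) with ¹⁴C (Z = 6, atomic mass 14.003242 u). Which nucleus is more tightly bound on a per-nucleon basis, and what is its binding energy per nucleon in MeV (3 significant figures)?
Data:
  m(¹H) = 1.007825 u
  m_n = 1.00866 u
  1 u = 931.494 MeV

²⁰Ne; 8.03 MeV/nucleon

²⁰Ne: Σm = 10(1.007825) + 10(1.00866) = 20.164850 u; Δm = 0.172450 u; E_B = 160.64 MeV; E_B/A = 8.032 MeV
¹⁴C: Σm = 6(1.007825) + 8(1.00866) = 14.116230 u; Δm = 0.112988 u; E_B = 105.25 MeV; E_B/A = 7.518 MeV
²⁰Ne has the higher binding energy per nucleon, so it is the more tightly bound nucleus.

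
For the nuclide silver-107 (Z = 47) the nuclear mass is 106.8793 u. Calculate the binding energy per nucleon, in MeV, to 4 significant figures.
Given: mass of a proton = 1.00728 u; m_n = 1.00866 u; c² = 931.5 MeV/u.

8.553 MeV/nucleon

With 47 protons and 60 neutrons (A = 107):
Σm = 47·m_p + 60·m_n = 47.34216 + 60.51960 = 107.86176 u
The mass defect is 107.86176 − 106.8793 = 0.98246 u.
Binding energy = Δm·c² = 0.98246 × 931.5 MeV/u = 915.161 MeV
Dividing by A = 107 gives 8.553 MeV per nucleon.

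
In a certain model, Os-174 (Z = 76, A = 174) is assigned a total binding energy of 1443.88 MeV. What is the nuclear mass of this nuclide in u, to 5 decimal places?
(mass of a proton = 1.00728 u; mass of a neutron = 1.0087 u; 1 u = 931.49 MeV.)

173.85580 u

Mass defect = 1443.88 MeV / (931.49 MeV/u) = 1.5500757 u
Constituent mass = 76(1.00728) + 98(1.0087) = 175.40588 u
Nuclear mass = 175.40588 − 1.5500757 = 173.8558043 u ≈ 173.85580 u (to 5 decimal places)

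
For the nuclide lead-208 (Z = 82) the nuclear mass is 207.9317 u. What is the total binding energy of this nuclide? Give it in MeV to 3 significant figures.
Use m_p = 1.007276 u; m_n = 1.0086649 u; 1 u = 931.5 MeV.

1640 MeV

Z = 82, so N = A − Z = 208 − 82 = 126.
Σm = 82·m_p + 126·m_n = 82.596632 + 127.0917774 = 209.6884094 u
Δm = 209.6884094 − 207.9317 = 1.7567094 u
Binding energy = Δm·c² = 1.7567094 × 931.5 MeV/u = 1636.37 MeV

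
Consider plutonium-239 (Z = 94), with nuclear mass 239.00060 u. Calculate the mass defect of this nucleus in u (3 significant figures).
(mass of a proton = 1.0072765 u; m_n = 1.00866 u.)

Σm = 94·m_p + 145·m_n = 94.6839910 + 146.25570 = 240.9396910 u
The mass defect is 240.9396910 − 239.00060 = 1.9390910 u.

1.94 u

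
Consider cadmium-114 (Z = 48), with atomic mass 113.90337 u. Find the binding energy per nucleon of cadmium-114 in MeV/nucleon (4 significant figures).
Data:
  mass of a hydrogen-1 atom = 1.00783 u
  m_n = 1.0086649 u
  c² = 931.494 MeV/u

8.533 MeV/nucleon

Σm = 48·m(¹H) + 66·m_n = 48.37584 + 66.5718834 = 114.9477234 u
The mass defect is 114.9477234 − 113.90337 = 1.0443534 u.
Converting to energy: 1.0443534 u × 931.494 MeV/u = 972.809 MeV
Per nucleon: 972.809 / 114 = 8.533 MeV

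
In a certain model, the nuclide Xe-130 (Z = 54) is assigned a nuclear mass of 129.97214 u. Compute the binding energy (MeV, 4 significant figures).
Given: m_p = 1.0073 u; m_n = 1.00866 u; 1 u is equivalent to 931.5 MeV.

1006 MeV

Z = 54, so N = A − Z = 130 − 54 = 76.
Total constituent mass: 54 × 1.0073 + 76 × 1.00866 = 131.05236 u
Δm = 131.05236 − 129.97214 = 1.08022 u
E_B = 1.08022 × 931.5 = 1006.22 MeV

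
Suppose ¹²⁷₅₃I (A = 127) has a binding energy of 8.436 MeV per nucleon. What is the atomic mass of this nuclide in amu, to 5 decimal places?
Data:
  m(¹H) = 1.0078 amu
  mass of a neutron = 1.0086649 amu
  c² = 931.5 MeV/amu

Total binding energy = 127 × 8.436 = 1071.372 MeV
Mass defect = 1071.372 MeV / (931.5 MeV/amu) = 1.1501578 amu
Constituent mass = 53(1.0078) + 74(1.0086649) = 128.0546026 amu
Atomic mass = 128.0546026 − 1.1501578 = 126.9044448 amu ≈ 126.90444 amu (to 5 decimal places)

126.90444 amu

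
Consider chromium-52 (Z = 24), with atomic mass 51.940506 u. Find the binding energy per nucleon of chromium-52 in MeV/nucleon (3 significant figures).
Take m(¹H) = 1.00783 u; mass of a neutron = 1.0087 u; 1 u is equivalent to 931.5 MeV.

Σm = 24·m(¹H) + 28·m_n = 24.18792 + 28.2436 = 52.43152 u
Mass defect Δm = 52.43152 − 51.940506 = 0.491014 u
Binding energy = Δm·c² = 0.491014 × 931.5 MeV/u = 457.380 MeV
Dividing by A = 52 gives 8.796 MeV per nucleon.

8.80 MeV/nucleon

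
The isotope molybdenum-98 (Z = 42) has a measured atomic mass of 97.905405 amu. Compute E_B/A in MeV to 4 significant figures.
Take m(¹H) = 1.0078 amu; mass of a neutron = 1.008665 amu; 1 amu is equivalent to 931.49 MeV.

8.625 MeV/nucleon

With 42 protons and 56 neutrons (A = 98):
Σm = 42·m(¹H) + 56·m_n = 42.3276 + 56.485240 = 98.812840 amu
The mass defect is 98.812840 − 97.905405 = 0.907435 amu.
Converting to energy: 0.907435 amu × 931.49 MeV/amu = 845.267 MeV
Dividing by A = 98 gives 8.625 MeV per nucleon.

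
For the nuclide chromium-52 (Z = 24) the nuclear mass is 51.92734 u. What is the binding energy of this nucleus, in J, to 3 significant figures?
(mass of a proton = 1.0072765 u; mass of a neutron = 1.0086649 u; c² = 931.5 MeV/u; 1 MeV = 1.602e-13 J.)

Z = 24, so N = A − Z = 52 − 24 = 28.
Mass of separated nucleons = 24(1.0072765) + 28(1.0086649) = 24.1746360 + 28.2426172 = 52.4172532 u
Mass defect Δm = 52.4172532 − 51.92734 = 0.4899132 u
E_B = 0.4899132 × 931.5 = 456.354 MeV
In joules: 456.354 MeV × 1.602e-13 J/MeV = 7.3108e-11 J

7.31e-11 J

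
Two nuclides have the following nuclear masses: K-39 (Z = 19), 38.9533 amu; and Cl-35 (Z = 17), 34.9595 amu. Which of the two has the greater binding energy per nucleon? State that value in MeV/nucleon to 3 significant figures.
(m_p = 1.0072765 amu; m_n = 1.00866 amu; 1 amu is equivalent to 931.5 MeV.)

K-39; 8.55 MeV/nucleon

K-39: Σm = 19(1.0072765) + 20(1.00866) = 39.3114535 amu; Δm = 0.3581535 amu; E_B = 333.62 MeV; E_B/A = 8.554 MeV
Cl-35: Σm = 17(1.0072765) + 18(1.00866) = 35.2795805 amu; Δm = 0.3200805 amu; E_B = 298.15 MeV; E_B/A = 8.519 MeV
K-39 has the higher binding energy per nucleon, so it is the more tightly bound nucleus.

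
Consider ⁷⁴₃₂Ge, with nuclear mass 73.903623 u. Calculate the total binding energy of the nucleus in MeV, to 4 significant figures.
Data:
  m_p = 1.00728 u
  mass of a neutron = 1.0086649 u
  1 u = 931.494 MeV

645.8 MeV

Σm = 32·m_p + 42·m_n = 32.23296 + 42.3639258 = 74.5968858 u
Δm = 74.5968858 − 73.903623 = 0.6932628 u
E_B = 0.6932628 × 931.494 = 645.770 MeV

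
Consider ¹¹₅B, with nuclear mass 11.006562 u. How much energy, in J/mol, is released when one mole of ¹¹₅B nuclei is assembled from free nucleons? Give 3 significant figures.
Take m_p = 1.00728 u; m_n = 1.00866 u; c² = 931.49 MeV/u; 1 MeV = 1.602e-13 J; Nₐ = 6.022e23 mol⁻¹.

7.35e+12 J/mol

Total constituent mass: 5 × 1.00728 + 6 × 1.00866 = 11.08836 u
The mass defect is 11.08836 − 11.006562 = 0.081798 u.
Binding energy = Δm·c² = 0.081798 × 931.49 MeV/u = 76.1940 MeV
Per nucleus in joules: 76.1940 MeV × 1.602e-13 J/MeV = 1.2206e-11 J
Per mole: 1.2206e-11 J × 6.022e23 mol⁻¹ = 7.3505e+12 J/mol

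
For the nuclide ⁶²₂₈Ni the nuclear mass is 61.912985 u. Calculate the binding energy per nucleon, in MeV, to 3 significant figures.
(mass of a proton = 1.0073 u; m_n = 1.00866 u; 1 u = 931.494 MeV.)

The nucleus contains 28 protons and 62 − 28 = 34 neutrons.
Total constituent mass: 28 × 1.0073 + 34 × 1.00866 = 62.49884 u
Δm = 62.49884 − 61.912985 = 0.585855 u
Binding energy = Δm·c² = 0.585855 × 931.494 MeV/u = 545.720 MeV
BE/A = 545.720 MeV / 62 = 8.802 MeV/nucleon

8.80 MeV/nucleon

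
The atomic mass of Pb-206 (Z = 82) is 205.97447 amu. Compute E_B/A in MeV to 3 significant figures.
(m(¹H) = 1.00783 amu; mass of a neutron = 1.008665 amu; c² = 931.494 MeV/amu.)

7.88 MeV/nucleon

Σm = 82·m(¹H) + 124·m_n = 82.64206 + 125.074460 = 207.716520 amu
Δm = 207.716520 − 205.97447 = 1.742050 amu
E_B = 1.742050 × 931.494 = 1622.71 MeV
BE/A = 1622.71 MeV / 206 = 7.877 MeV/nucleon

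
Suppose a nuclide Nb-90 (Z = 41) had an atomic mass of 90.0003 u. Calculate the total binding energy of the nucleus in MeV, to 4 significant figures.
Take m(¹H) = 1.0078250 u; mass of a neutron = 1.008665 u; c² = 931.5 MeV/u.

Σm = 41·m(¹H) + 49·m_n = 41.3208250 + 49.424585 = 90.7454100 u
The mass defect is 90.7454100 − 90.0003 = 0.7451100 u.
E_B = 0.7451100 × 931.5 = 694.070 MeV

694.1 MeV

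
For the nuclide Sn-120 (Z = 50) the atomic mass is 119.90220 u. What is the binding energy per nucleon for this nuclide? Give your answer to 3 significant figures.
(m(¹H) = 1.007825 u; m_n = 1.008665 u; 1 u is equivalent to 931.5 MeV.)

Σm = 50·m(¹H) + 70·m_n = 50.391250 + 70.606550 = 120.997800 u
Δm = 120.997800 − 119.90220 = 1.095600 u
E_B = 1.095600 × 931.5 = 1020.55 MeV
Per nucleon: 1020.55 / 120 = 8.5046 MeV

8.50 MeV/nucleon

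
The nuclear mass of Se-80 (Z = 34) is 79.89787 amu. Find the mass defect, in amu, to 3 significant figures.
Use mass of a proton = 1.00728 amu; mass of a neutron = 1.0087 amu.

0.750 amu

Σm = 34·m_p + 46·m_n = 34.24752 + 46.4002 = 80.64772 amu
Mass defect Δm = 80.64772 − 79.89787 = 0.74985 amu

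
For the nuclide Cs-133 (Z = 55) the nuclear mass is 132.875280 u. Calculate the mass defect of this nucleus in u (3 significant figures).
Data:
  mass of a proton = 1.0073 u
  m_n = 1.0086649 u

Mass of separated nucleons = 55(1.0073) + 78(1.0086649) = 55.4015 + 78.6758622 = 134.0773622 u
Mass defect Δm = 134.0773622 − 132.875280 = 1.2020822 u

1.20 u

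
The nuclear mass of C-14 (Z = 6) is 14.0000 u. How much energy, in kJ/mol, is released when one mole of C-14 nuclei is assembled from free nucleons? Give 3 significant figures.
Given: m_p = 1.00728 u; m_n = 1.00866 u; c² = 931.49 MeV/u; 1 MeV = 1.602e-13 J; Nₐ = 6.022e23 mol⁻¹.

1.02e+10 kJ/mol

The nucleus contains 6 protons and 14 − 6 = 8 neutrons.
Total constituent mass: 6 × 1.00728 + 8 × 1.00866 = 14.11296 u
Mass defect Δm = 14.11296 − 14.0000 = 0.11296 u
Converting to energy: 0.11296 u × 931.49 MeV/u = 105.221 MeV
Per nucleus in joules: 105.221 MeV × 1.602e-13 J/MeV = 1.6856e-11 J
Per mole: 1.6856e-11 J × 6.022e23 mol⁻¹ = 1.0151e+13 J/mol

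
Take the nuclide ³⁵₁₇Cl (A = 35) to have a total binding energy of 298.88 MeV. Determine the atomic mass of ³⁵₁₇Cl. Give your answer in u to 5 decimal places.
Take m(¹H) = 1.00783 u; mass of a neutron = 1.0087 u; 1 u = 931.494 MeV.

34.96885 u

Mass defect = 298.88 MeV / (931.494 MeV/u) = 0.3208609 u
Constituent mass = 17(1.00783) + 18(1.0087) = 35.28971 u
Atomic mass = 35.28971 − 0.3208609 = 34.9688491 u ≈ 34.96885 u (to 5 decimal places)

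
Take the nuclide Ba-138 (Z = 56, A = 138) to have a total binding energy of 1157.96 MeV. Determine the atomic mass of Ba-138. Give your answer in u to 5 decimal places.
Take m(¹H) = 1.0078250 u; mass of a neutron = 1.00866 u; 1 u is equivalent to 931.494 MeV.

137.90520 u

Mass defect = 1157.96 MeV / (931.494 MeV/u) = 1.2431213 u
Constituent mass = 56(1.0078250) + 82(1.00866) = 139.1483200 u
Atomic mass = 139.1483200 − 1.2431213 = 137.9051987 u ≈ 137.90520 u (to 5 decimal places)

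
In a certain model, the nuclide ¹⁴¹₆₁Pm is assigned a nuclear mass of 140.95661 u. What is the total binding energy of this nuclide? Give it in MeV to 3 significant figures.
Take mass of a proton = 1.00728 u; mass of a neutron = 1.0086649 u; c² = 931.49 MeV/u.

1100 MeV

Σm = 61·m_p + 80·m_n = 61.44408 + 80.6931920 = 142.1372720 u
Δm = 142.1372720 − 140.95661 = 1.1806620 u
Converting to energy: 1.1806620 u × 931.49 MeV/u = 1099.77 MeV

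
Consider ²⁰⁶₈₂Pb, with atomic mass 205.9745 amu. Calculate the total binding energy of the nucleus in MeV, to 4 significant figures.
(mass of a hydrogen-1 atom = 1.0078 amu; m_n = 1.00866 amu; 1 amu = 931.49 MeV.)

Z = 82, so N = A − Z = 206 − 82 = 124.
Mass of separated nucleons = 82(1.0078) + 124(1.00866) = 82.6396 + 125.07384 = 207.71344 amu
Mass defect Δm = 207.71344 − 205.9745 = 1.73894 amu
Converting to energy: 1.73894 amu × 931.49 MeV/amu = 1619.81 MeV

1620 MeV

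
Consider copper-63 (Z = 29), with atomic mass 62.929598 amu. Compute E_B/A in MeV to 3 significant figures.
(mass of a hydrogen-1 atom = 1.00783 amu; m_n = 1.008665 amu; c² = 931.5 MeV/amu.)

8.75 MeV/nucleon

Σm = 29·m(¹H) + 34·m_n = 29.22707 + 34.294610 = 63.521680 amu
The mass defect is 63.521680 − 62.929598 = 0.592082 amu.
E_B = 0.592082 × 931.5 = 551.524 MeV
BE/A = 551.524 MeV / 63 = 8.754 MeV/nucleon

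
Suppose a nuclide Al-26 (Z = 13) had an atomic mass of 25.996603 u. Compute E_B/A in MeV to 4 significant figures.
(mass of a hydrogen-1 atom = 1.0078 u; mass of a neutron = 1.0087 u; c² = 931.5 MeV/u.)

Z = 13, so N = A − Z = 26 − 13 = 13.
Σm = 13·m(¹H) + 13·m_n = 13.1014 + 13.1131 = 26.2145 u
Mass defect Δm = 26.2145 − 25.996603 = 0.217897 u
Binding energy = Δm·c² = 0.217897 × 931.5 MeV/u = 202.971 MeV
Dividing by A = 26 gives 7.807 MeV per nucleon.

7.807 MeV/nucleon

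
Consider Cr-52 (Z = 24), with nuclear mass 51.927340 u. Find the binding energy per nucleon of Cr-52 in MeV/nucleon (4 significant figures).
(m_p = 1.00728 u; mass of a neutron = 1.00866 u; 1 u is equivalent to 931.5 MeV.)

The nucleus contains 24 protons and 52 − 24 = 28 neutrons.
Total constituent mass: 24 × 1.00728 + 28 × 1.00866 = 52.41720 u
Mass defect Δm = 52.41720 − 51.927340 = 0.489860 u
E_B = 0.489860 × 931.5 = 456.305 MeV
Per nucleon: 456.305 / 52 = 8.775 MeV

8.775 MeV/nucleon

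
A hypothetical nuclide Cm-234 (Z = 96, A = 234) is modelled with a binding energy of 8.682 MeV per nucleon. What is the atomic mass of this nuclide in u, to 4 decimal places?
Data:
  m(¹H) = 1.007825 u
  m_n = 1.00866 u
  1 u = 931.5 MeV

233.7653 u

Total binding energy = 234 × 8.682 = 2031.588 MeV
Mass defect = 2031.588 MeV / (931.5 MeV/u) = 2.180986 u
Constituent mass = 96(1.007825) + 138(1.00866) = 235.946280 u
Atomic mass = 235.946280 − 2.180986 = 233.765294 u ≈ 233.7653 u (to 4 decimal places)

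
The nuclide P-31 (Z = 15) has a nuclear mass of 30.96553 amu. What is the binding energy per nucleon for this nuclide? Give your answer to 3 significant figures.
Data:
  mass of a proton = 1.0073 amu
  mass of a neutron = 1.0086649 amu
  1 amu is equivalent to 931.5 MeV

Total constituent mass: 15 × 1.0073 + 16 × 1.0086649 = 31.2481384 amu
Mass defect Δm = 31.2481384 − 30.96553 = 0.2826084 amu
E_B = 0.2826084 × 931.5 = 263.250 MeV
Dividing by A = 31 gives 8.492 MeV per nucleon.

8.49 MeV/nucleon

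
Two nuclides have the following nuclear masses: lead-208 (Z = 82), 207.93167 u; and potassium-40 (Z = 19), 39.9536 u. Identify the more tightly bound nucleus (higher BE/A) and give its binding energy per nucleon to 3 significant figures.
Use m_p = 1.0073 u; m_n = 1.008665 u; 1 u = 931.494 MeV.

lead-208: Σm = 82(1.0073) + 126(1.008665) = 209.690390 u; Δm = 1.758720 u; E_B = 1638.2 MeV; E_B/A = 7.876 MeV
potassium-40: Σm = 19(1.0073) + 21(1.008665) = 40.320665 u; Δm = 0.367065 u; E_B = 341.92 MeV; E_B/A = 8.548 MeV
potassium-40 has the higher binding energy per nucleon, so it is the more tightly bound nucleus.

potassium-40; 8.55 MeV/nucleon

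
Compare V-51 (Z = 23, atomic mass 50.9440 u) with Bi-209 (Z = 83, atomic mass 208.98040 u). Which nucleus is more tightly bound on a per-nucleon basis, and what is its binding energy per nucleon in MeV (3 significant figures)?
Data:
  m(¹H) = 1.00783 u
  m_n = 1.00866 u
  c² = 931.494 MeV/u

V-51: Σm = 23(1.00783) + 28(1.00866) = 51.42257 u; Δm = 0.47857 u; E_B = 445.79 MeV; E_B/A = 8.741 MeV
Bi-209: Σm = 83(1.00783) + 126(1.00866) = 210.74105 u; Δm = 1.76065 u; E_B = 1640.0 MeV; E_B/A = 7.847 MeV
V-51 has the higher binding energy per nucleon, so it is the more tightly bound nucleus.

V-51; 8.74 MeV/nucleon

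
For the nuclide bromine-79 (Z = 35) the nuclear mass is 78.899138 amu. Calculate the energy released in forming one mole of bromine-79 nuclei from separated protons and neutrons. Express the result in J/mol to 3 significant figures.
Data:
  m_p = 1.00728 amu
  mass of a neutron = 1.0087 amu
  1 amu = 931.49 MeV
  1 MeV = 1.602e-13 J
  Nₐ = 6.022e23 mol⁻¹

The nucleus contains 35 protons and 79 − 35 = 44 neutrons.
Σm = 35·m_p + 44·m_n = 35.25480 + 44.3828 = 79.63760 amu
Mass defect Δm = 79.63760 − 78.899138 = 0.738462 amu
Converting to energy: 0.738462 amu × 931.49 MeV/amu = 687.870 MeV
Per nucleus in joules: 687.870 MeV × 1.602e-13 J/MeV = 1.1020e-10 J
Per mole: 1.1020e-10 J × 6.022e23 mol⁻¹ = 6.6362e+13 J/mol

6.64e+13 J/mol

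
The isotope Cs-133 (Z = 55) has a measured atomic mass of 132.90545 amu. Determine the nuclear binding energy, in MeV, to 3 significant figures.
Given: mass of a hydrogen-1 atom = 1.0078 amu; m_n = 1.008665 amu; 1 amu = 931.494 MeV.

The nucleus contains 55 protons and 133 − 55 = 78 neutrons.
Σm = 55·m(¹H) + 78·m_n = 55.4290 + 78.675870 = 134.104870 amu
Mass defect Δm = 134.104870 − 132.90545 = 1.199420 amu
E_B = 1.199420 × 931.494 = 1117.25 MeV

1120 MeV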